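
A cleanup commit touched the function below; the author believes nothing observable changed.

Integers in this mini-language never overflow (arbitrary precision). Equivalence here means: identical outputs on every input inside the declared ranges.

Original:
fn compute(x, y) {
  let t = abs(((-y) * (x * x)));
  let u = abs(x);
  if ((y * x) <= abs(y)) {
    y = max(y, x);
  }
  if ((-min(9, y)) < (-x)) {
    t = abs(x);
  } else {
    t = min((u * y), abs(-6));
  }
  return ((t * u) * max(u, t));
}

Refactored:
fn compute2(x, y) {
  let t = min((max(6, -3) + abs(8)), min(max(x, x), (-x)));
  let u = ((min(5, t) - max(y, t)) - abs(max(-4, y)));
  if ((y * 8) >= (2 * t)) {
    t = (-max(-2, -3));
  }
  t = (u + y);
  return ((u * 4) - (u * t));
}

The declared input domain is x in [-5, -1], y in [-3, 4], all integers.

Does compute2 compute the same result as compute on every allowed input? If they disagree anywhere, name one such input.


Take x=-5, y=-3.
compute: t becomes 75; next u becomes 5; next ((y * x) <= abs(y)) evaluates to false; next ((-min(9, y)) < (-x)) evaluates to true; next t becomes 5; next final value 125
compute2: t becomes -5; next u becomes -5; next ((y * 8) >= (2 * t)) evaluates to false; next t becomes -8; next final value -60
125 and -60 differ, so these are not the same function on this domain.
verdict: not equivalent; witness: x=-5, y=-3


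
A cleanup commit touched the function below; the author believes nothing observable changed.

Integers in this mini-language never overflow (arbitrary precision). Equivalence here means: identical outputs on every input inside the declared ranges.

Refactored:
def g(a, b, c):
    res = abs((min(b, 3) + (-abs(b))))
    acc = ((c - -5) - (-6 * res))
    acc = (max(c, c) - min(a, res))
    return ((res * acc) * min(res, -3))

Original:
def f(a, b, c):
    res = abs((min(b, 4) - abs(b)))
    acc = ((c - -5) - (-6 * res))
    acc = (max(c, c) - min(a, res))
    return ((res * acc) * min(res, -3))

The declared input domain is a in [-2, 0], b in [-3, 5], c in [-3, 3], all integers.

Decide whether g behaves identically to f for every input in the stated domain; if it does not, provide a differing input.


There is a counterexample at a=-2, b=4, c=-3: 0 on one side, 3 on the other.
f: res=0, then acc=2, then acc=-1, then returns 0
g: res=1, then acc=8, then acc=-1, then returns 3
verdict: not equivalent; witness: a=-2, b=4, c=-3


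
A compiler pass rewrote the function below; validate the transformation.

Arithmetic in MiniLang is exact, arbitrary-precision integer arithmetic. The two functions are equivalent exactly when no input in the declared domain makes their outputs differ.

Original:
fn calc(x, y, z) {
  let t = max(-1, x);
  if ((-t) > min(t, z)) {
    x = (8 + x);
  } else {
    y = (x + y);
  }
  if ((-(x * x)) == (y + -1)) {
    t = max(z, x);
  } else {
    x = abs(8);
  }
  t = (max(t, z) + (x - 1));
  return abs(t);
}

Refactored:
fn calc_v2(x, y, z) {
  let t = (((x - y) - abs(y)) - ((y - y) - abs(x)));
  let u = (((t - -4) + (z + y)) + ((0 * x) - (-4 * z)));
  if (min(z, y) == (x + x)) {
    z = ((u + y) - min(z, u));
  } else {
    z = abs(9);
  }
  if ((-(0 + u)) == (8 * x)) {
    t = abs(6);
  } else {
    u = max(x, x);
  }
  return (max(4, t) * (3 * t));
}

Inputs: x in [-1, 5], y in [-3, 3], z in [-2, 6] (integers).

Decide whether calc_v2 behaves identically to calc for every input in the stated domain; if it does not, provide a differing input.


Evaluate both at x=-1, y=-3, z=-2.
calc: t becomes -1; next ((-t) > min(t, z)) evaluates to true; next x becomes 7; next ((-(x * x)) == (y + -1)) evaluates to false; next x becomes 8; next t becomes 6; next final value 6
calc_v2: t becomes 0; next u becomes -9; next (min(z, y) == (x + x)) evaluates to false; next z becomes 9; next ((-(0 + u)) == (8 * x)) evaluates to false; next u becomes -1; next final value 0
6 against 0: the behavior changed.
verdict: not equivalent; witness: x=-1, y=-3, z=-2


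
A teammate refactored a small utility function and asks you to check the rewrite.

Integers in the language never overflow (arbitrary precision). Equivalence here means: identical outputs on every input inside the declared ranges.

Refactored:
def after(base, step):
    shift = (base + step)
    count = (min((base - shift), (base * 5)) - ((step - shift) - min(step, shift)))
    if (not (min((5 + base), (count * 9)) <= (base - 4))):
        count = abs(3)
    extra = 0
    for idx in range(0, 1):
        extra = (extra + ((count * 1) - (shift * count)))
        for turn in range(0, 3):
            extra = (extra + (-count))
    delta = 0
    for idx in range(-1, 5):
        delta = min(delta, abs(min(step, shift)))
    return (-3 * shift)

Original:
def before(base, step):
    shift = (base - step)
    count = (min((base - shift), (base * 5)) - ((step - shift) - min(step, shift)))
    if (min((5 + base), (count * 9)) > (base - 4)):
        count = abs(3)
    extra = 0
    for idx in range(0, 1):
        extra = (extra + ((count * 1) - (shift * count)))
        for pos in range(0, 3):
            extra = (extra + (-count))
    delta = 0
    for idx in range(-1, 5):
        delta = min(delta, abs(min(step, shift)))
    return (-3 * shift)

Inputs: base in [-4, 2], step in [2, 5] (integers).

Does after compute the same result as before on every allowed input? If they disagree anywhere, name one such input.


Evaluate both at base=-4, step=2.
before: shift=-6, then count=-34, then (min((5 + base), (count * 9)) > (base - 4)) is false, then extra=0, then (idx=0), then extra=-238, then (pos=0), then extra=-204, then (pos=1), then extra=-170, then (pos=2), then extra=-136, then delta=0, then (idx=-1), then delta=0, then (idx=0), then delta=0, then (idx=1), then delta=0, then (idx=2), then delta=0, then (idx=3), then delta=0, then (idx=4), then delta=0, then returns 18
after: shift=-2, then count=-26, then (not (min((5 + base), (count * 9)) <= (base - 4))) is false, then extra=0, then (idx=0), then extra=-78, then (turn=0), then extra=-52, then (turn=1), then extra=-26, then (turn=2), then extra=0, then delta=0, then (idx=-1), then delta=0, then (idx=0), then delta=0, then (idx=1), then delta=0, then (idx=2), then delta=0, then (idx=3), then delta=0, then (idx=4), then delta=0, then returns 6
18 != 6, so the rewrite changes behavior.
verdict: not equivalent; witness: base=-4, step=2


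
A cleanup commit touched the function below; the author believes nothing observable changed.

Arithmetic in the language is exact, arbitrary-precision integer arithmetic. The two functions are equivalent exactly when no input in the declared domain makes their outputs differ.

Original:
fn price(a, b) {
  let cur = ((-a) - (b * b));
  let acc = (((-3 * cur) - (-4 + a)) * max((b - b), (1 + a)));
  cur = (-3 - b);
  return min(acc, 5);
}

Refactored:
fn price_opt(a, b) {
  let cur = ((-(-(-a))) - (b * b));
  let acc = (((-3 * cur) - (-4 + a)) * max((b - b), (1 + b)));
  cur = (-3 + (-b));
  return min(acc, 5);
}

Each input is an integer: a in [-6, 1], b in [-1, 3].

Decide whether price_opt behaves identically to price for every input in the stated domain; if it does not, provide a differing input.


There is a counterexample at a=-6, b=0: 0 on one side, -8 on the other.
price: cur := 6 | acc := 0 | cur := -3 | result 0
price_opt: cur := 6 | acc := -8 | cur := -3 | result -8
verdict: not equivalent; witness: a=-6, b=0


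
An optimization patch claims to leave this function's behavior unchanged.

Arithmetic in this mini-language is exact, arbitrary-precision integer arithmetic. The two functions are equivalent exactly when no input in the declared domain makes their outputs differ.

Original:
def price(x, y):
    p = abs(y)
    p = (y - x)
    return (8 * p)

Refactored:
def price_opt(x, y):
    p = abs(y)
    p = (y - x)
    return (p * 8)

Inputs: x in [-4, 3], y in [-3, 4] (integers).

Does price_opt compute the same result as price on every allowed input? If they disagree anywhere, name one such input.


Equivalent — the differences include same computation, different form, yet no declared input distinguishes the two.
Spot check at x=1, y=1 — price: p := 1 | p := 0 | result 0. price_opt: p := 1 | p := 0 | result 0. Both give 0.
Every one of the 64 inputs gives matching results.
verdict: equivalent


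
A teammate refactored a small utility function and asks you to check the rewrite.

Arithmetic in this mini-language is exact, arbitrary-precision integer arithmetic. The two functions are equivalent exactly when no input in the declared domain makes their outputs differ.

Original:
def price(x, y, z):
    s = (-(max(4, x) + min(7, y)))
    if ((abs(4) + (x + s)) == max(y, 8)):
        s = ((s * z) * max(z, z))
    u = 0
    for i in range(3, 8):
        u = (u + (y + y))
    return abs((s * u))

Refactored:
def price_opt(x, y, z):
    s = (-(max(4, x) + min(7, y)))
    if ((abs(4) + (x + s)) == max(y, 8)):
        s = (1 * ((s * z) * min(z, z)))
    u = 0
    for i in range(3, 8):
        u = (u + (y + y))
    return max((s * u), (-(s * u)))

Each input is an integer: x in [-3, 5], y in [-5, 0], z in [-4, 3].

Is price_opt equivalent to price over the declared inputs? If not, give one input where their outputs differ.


The one real change (`max(z, z)` became `min(z, z)`) has no effect anywhere in the declared ranges.
As a probe, take x=4, y=0, z=-4: price runs s becomes -4; next ((abs(4) + (x + s)) == max(y, 8)) evaluates to false; next u becomes 0; next at i=3:; next u becomes 0; next at i=4:; next u becomes 0; next at i=5:; next u becomes 0; next at i=6:; next u becomes 0; next at i=7:; next u becomes 0; next final value 0; price_opt runs s becomes -4; next ((abs(4) + (x + s)) == max(y, 8)) evaluates to false; next u becomes 0; next at i=3:; next u becomes 0; next at i=4:; next u becomes 0; next at i=5:; next u becomes 0; next at i=6:; next u becomes 0; next at i=7:; next u becomes 0; next final value 0; both end at 0.
Checked all 432 inputs in the declared domain: the outputs agree on every one.
verdict: equivalent


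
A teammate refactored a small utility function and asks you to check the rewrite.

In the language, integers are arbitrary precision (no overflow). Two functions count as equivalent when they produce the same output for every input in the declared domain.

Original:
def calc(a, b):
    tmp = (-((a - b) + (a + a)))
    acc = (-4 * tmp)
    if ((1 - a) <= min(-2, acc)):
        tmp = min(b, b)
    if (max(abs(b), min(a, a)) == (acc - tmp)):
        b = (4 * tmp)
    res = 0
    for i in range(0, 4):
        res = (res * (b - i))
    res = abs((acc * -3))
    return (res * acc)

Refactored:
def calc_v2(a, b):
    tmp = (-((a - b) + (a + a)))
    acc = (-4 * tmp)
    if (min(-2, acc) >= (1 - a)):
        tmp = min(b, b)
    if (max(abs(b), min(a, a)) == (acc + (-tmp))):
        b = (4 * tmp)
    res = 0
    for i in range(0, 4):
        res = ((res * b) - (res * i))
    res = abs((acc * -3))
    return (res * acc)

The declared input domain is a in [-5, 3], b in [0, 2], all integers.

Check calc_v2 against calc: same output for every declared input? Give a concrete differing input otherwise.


Equivalent — the differences include comparison usage differs, plus arithmetic usage differs, yet no declared input distinguishes the two.
Spot check at a=-1, b=2 — calc: tmp = 5; acc = -20; ((1 - a) <= min(-2, acc)) -> false; (max(abs(b), min(a, a)) == (acc - tmp)) -> false; res = 0; [i=0]; res = 0; [i=1]; res = 0; [i=2]; res = 0; [i=3]; res = 0; res = 60; return -1200. calc_v2: tmp = 5; acc = -20; (min(-2, acc) >= (1 - a)) -> false; (max(abs(b), min(a, a)) == (acc + (-tmp))) -> false; res = 0; [i=0]; res = 0; [i=1]; res = 0; [i=2]; res = 0; [i=3]; res = 0; res = 60; return -1200. Both give -1200.
An exhaustive pass over the 27 declared inputs shows identical outputs.
verdict: equivalent


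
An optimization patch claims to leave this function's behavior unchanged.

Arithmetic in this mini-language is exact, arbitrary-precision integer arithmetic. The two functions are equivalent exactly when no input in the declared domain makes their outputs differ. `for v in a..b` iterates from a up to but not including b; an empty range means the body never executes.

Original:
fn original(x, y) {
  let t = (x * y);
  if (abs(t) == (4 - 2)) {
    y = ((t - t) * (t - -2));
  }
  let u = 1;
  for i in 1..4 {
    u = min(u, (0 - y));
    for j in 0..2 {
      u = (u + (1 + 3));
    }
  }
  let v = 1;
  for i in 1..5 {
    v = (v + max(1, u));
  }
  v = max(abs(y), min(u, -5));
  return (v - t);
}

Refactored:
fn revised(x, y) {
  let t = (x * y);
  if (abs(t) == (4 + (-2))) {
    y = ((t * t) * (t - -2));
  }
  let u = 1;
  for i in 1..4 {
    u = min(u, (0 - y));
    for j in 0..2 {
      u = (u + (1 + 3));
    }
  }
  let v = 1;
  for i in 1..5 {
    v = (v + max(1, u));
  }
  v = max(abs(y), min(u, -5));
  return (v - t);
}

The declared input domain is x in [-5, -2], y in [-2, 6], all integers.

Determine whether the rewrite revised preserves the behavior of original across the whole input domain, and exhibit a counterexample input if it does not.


Try x=-2, y=-1.
original: t = 2; (abs(t) == (4 - 2)) -> true; y = 0; u = 1; [i=1]; u = 0; [j=0]; u = 4; [j=1]; u = 8; [i=2]; u = 0; [j=0]; u = 4; [j=1]; u = 8; [i=3]; u = 0; [j=0]; u = 4; [j=1]; u = 8; v = 1; [i=1]; v = 9; [i=2]; v = 17; [i=3]; v = 25; [i=4]; v = 33; v = 0; return -2
revised: t = 2; (abs(t) == (4 + (-2))) -> true; y = 16; u = 1; [i=1]; u = -16; [j=0]; u = -12; [j=1]; u = -8; [i=2]; u = -16; [j=0]; u = -12; [j=1]; u = -8; [i=3]; u = -16; [j=0]; u = -12; [j=1]; u = -8; v = 1; [i=1]; v = 2; [i=2]; v = 3; [i=3]; v = 4; [i=4]; v = 5; v = 16; return 14
-2 and 14 differ, so these are not the same function on this domain.
verdict: not equivalent; witness: x=-2, y=-1


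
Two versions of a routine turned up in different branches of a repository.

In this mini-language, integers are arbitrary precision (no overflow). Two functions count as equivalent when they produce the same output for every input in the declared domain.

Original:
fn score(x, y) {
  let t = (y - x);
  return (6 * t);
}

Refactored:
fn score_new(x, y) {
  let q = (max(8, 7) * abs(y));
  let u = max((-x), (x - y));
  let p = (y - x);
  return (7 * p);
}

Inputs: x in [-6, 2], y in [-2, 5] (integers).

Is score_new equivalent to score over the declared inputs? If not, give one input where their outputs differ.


Not equivalent: x=-6, y=-2 separates them (24 vs 28).
score: t=4, then returns 24
score_new: q=16, then u=6, then p=4, then returns 28
verdict: not equivalent; witness: x=-6, y=-2


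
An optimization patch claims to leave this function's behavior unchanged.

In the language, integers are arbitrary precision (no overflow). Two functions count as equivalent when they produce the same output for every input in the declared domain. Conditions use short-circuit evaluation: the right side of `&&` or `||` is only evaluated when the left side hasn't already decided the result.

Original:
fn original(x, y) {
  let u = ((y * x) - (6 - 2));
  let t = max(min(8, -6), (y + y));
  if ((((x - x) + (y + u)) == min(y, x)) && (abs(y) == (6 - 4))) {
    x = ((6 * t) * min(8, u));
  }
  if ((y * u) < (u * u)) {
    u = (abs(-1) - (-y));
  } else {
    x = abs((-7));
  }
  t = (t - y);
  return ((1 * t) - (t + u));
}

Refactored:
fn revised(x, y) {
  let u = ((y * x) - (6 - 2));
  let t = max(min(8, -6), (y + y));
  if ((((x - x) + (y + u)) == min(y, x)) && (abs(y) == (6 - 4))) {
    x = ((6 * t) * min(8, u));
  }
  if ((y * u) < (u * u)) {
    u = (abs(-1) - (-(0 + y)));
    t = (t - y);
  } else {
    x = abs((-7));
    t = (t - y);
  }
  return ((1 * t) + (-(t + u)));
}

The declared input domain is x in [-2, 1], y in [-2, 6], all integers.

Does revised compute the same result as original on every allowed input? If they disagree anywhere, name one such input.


Reading the diff, among the changes: arithmetic usage differs, constant usage differs, statement counts differ.
One worked example (x=1, y=6) — original: u = 2; t = 12; ((((x - x) + (y + u)) == min(y, x)) && (abs(y) == (6 - 4))) -> false; ((y * u) < (u * u)) -> false; x = 7; t = 6; return -2; revised: u = 2; t = 12; ((((x - x) + (y + u)) == min(y, x)) && (abs(y) == (6 - 4))) -> false; ((y * u) < (u * u)) -> false; x = 7; t = 6; return -2; agreement on -2.
Every one of the 36 inputs gives matching results.
verdict: equivalent


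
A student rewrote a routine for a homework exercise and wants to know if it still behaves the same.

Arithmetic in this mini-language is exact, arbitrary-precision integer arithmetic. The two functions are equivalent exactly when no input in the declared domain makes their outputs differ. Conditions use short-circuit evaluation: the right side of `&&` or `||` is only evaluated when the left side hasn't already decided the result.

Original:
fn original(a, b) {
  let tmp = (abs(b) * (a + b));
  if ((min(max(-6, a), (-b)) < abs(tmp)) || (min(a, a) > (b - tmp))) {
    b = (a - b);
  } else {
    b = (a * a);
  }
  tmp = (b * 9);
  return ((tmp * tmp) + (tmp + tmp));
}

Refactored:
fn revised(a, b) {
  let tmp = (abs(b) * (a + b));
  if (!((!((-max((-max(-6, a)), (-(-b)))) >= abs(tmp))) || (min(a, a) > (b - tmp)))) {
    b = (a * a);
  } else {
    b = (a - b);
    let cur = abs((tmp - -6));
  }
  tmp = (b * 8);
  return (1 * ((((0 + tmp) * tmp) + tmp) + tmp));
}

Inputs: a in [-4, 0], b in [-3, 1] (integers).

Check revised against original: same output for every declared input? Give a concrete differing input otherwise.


Not equivalent: a=-4, b=-3 separates them (63 vs 48).
original: tmp becomes -21; next ((min(max(-6, a), (-b)) < abs(tmp)) || (min(a, a) > (b - tmp))) evaluates to true; next b becomes -1; next tmp becomes -9; next final value 63
revised: tmp becomes -21; next (!((!((-max((-max(-6, a)), (-(-b)))) >= abs(tmp))) || (min(a, a) > (b - tmp)))) evaluates to false; next b becomes -1; next cur becomes 15; next tmp becomes -8; next final value 48
verdict: not equivalent; witness: a=-4, b=-3


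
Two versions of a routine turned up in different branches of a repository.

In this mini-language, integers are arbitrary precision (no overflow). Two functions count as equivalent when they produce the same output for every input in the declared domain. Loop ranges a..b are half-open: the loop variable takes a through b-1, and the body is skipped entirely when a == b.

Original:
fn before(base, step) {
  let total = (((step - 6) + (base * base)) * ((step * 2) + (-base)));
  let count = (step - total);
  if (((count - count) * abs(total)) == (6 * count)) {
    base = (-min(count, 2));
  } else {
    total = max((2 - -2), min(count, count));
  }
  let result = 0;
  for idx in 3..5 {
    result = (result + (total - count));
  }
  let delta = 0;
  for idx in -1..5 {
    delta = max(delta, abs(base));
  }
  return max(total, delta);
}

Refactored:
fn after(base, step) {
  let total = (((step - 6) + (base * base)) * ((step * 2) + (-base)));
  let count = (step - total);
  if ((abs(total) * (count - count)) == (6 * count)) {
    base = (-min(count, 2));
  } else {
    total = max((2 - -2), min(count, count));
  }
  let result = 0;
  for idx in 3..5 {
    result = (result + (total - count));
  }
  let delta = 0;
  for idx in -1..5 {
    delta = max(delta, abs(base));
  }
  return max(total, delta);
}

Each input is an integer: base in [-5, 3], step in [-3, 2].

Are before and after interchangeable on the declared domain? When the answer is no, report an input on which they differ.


The two versions differ — the changes include same computation, different form.
One worked example (base=0, step=1) — before: total becomes -10; next count becomes 11; next (((count - count) * abs(total)) == (6 * count)) evaluates to false; next total becomes 11; next result becomes 0; next at idx=3:; next result becomes 0; next at idx=4:; next result becomes 0; next delta becomes 0; next at idx=-1:; next delta becomes 0; next at idx=0:; next delta becomes 0; next at idx=1:; next delta becomes 0; next at idx=2:; next delta becomes 0; next at idx=3:; next delta becomes 0; next at idx=4:; next delta becomes 0; next final value 11; after: total becomes -10; next count becomes 11; next ((abs(total) * (count - count)) == (6 * count)) evaluates to false; next total becomes 11; next result becomes 0; next at idx=3:; next result becomes 0; next at idx=4:; next result becomes 0; next delta becomes 0; next at idx=-1:; next delta becomes 0; next at idx=0:; next delta becomes 0; next at idx=1:; next delta becomes 0; next at idx=2:; next delta becomes 0; next at idx=3:; next delta becomes 0; next at idx=4:; next delta becomes 0; next final value 11; agreement on 11.
An exhaustive pass over the 54 declared inputs shows identical outputs.
verdict: equivalent


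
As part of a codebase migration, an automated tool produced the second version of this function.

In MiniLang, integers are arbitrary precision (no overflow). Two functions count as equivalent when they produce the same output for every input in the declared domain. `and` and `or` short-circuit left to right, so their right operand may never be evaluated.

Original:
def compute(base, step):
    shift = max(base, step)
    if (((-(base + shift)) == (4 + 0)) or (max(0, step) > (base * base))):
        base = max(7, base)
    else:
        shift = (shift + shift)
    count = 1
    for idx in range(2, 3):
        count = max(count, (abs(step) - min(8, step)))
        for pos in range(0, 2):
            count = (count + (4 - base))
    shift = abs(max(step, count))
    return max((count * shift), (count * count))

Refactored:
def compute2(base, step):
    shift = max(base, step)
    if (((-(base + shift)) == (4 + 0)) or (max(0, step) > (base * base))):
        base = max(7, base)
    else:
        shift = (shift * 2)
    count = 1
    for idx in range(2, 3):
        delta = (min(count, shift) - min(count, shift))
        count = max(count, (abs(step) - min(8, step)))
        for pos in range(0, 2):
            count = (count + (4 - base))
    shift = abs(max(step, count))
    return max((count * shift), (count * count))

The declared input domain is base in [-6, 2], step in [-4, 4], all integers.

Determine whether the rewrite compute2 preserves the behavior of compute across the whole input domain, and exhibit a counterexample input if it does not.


Side by side, the visible changes include: local variable names differ; also arithmetic usage differs; also statement counts differ; also constant usage differs; also min/max/abs usage differs.
Tracing base=-1, step=3: compute: shift=3, then (((-(base + shift)) == (4 + 0)) or (max(0, step) > (base * base))) is true, then base=7, then count=1, then (idx=2), then count=1, then (pos=0), then count=-2, then (pos=1), then count=-5, then shift=3, then returns 25 | compute2: shift=3, then (((-(base + shift)) == (4 + 0)) or (max(0, step) > (base * base))) is true, then base=7, then count=1, then (idx=2), then delta=0, then count=1, then (pos=0), then count=-2, then (pos=1), then count=-5, then shift=3, then returns 25 — matching result 25.
Sweeping the whole domain (81 inputs) finds no disagreement.
verdict: equivalent


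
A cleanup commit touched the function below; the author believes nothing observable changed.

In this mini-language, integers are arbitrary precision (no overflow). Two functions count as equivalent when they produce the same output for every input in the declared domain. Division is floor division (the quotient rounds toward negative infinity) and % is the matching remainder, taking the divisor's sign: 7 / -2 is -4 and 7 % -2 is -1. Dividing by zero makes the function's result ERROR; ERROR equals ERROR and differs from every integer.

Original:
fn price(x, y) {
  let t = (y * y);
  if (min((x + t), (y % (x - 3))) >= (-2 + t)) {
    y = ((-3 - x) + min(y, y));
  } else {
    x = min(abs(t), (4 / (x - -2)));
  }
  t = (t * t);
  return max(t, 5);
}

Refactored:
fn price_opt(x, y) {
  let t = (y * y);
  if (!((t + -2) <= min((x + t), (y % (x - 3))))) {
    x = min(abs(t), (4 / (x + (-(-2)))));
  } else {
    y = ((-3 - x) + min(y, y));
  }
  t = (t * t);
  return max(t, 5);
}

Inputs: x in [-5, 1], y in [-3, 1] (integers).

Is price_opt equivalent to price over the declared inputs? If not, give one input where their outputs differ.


Reading the diff, among the changes: comparison usage differs; and arithmetic usage differs; and boolean connective usage differs.
Spot check at x=-2, y=-1 — price: t := 1 | (min((x + t), (y % (x - 3))) >= (-2 + t)): true | y := -2 | t := 1 | result 5. price_opt: t := 1 | (!((t + -2) <= min((x + t), (y % (x - 3))))): false | y := -2 | t := 1 | result 5. Both give 5.
Checked all 35 inputs in the declared domain: the outputs agree on every one.
verdict: equivalent


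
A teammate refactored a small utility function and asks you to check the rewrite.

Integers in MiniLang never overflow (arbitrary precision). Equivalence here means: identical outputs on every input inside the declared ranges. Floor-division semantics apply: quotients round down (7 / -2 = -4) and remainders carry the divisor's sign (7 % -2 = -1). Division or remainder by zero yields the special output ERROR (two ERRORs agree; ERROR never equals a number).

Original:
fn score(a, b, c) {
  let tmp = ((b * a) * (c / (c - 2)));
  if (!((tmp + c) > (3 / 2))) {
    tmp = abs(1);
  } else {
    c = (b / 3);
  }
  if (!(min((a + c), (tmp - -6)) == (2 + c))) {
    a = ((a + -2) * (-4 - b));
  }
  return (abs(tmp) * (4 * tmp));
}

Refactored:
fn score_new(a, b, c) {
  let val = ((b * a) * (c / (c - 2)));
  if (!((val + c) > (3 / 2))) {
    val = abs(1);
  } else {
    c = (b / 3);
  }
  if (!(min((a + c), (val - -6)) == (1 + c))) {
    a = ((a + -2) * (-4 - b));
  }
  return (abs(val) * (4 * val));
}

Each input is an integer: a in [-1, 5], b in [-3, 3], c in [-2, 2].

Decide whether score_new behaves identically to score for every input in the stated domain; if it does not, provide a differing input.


Equivalent. The one real change (`2` became `1`) has no effect anywhere in the declared ranges.
An exhaustive pass over the 245 declared inputs shows identical outputs.
Tracing a=1, b=-2, c=0: score: tmp := 0 | (!((tmp + c) > (3 / 2))): true | tmp := 1 | (!(min((a + c), (tmp - -6)) == (2 + c))): true | a := 2 | result 4 | score_new: val := 0 | (!((val + c) > (3 / 2))): true | val := 1 | (!(min((a + c), (val - -6)) == (1 + c))): false | result 4 — matching result 4.
verdict: equivalent


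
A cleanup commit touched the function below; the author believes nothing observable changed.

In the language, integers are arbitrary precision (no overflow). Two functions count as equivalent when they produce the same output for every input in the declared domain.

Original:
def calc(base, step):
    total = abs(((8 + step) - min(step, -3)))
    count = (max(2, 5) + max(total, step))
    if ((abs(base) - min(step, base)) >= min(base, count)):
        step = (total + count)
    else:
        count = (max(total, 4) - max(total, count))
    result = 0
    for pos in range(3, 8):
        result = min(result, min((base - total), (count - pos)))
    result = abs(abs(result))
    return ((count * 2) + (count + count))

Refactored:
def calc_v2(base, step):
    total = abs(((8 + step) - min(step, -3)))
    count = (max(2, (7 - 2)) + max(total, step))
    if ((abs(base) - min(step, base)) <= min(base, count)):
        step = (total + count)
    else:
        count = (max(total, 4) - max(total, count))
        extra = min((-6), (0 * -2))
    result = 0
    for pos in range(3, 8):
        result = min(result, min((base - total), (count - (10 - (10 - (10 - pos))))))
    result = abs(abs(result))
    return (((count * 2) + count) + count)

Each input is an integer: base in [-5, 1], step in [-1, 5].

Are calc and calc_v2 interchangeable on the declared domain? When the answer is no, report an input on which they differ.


The rewrite breaks on base=-5, step=-1, where the results are 60 and -20.
calc: total=10, then count=15, then ((abs(base) - min(step, base)) >= min(base, count)) is true, then step=25, then result=0, then (pos=3), then result=-15, then (pos=4), then result=-15, then (pos=5), then result=-15, then (pos=6), then result=-15, then (pos=7), then result=-15, then result=15, then returns 60
calc_v2: total=10, then count=15, then ((abs(base) - min(step, base)) <= min(base, count)) is false, then count=-5, then extra=-6, then result=0, then (pos=3), then result=-15, then (pos=4), then result=-15, then (pos=5), then result=-15, then (pos=6), then result=-15, then (pos=7), then result=-15, then result=15, then returns -20
verdict: not equivalent; witness: base=-5, step=-1


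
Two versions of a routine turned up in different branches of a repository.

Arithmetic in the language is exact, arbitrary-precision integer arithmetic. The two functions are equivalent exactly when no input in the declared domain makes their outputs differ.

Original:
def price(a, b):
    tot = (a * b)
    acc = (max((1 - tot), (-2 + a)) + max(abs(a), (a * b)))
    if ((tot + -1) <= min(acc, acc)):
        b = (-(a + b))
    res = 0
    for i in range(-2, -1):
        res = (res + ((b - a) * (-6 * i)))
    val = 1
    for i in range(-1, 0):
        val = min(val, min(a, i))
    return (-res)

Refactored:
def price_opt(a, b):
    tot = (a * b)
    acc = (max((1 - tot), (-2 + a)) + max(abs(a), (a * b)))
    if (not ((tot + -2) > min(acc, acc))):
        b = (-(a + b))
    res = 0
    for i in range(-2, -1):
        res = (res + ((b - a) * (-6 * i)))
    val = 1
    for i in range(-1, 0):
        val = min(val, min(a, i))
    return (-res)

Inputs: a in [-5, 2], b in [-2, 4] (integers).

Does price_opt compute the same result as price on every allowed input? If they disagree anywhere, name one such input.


Try a=-3, b=-1.
price: tot becomes 3; next acc becomes 1; next ((tot + -1) <= min(acc, acc)) evaluates to false; next res becomes 0; next at i=-2:; next res becomes 24; next val becomes 1; next at i=-1:; next val becomes -3; next final value -24
price_opt: tot becomes 3; next acc becomes 1; next (not ((tot + -2) > min(acc, acc))) evaluates to true; next b becomes 4; next res becomes 0; next at i=-2:; next res becomes 84; next val becomes 1; next at i=-1:; next val becomes -3; next final value -84
-24 against -84: the behavior changed.
verdict: not equivalent; witness: a=-3, b=-1


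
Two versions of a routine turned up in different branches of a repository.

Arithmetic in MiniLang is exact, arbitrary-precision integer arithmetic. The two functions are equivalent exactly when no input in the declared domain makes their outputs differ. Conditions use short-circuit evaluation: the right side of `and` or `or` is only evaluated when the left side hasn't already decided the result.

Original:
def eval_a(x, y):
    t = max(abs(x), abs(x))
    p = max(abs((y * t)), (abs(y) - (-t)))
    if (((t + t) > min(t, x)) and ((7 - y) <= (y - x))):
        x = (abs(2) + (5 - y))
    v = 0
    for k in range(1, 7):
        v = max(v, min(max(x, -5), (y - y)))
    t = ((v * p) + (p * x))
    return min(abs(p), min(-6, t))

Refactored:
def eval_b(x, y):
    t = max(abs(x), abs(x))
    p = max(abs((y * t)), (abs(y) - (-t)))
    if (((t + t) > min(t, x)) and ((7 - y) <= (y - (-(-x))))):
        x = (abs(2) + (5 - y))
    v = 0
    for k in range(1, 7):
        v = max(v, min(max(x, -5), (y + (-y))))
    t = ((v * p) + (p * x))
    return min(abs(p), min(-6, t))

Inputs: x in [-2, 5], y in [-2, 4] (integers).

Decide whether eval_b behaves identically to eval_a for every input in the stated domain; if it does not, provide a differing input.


Differences: arithmetic usage differs — yet all 56 inputs agree.
verdict: equivalent


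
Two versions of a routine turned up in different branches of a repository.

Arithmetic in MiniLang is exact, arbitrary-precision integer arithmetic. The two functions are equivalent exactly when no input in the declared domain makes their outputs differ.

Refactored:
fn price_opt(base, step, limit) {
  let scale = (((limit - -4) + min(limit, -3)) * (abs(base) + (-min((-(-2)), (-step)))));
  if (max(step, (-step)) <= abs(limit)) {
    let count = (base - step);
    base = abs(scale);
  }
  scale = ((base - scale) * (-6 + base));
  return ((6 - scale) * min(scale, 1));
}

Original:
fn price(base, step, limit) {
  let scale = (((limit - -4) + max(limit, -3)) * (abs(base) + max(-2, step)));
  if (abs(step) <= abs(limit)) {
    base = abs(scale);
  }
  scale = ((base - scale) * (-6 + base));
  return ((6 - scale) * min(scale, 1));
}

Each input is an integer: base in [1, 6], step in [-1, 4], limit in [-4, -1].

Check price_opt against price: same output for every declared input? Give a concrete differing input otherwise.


Take base=1, step=0, limit=-4.
price: scale becomes -3; next (abs(step) <= abs(limit)) evaluates to true; next base becomes 3; next scale becomes -18; next final value -432
price_opt: scale becomes -4; next (max(step, (-step)) <= abs(limit)) evaluates to true; next count becomes 1; next base becomes 4; next scale becomes -16; next final value -352
-432 vs -352 — the two versions disagree here.
verdict: not equivalent; witness: base=1, step=0, limit=-4


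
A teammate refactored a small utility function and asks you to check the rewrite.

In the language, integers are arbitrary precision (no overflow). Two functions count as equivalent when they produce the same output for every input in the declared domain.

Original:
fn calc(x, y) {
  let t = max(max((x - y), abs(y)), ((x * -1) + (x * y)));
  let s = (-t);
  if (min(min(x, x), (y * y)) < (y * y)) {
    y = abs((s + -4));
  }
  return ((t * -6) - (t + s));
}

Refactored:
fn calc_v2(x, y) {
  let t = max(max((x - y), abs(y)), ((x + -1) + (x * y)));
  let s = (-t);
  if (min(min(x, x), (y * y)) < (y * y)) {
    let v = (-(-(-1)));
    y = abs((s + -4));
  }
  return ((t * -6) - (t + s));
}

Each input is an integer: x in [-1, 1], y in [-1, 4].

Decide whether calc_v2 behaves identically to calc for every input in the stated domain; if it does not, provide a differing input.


These are not equivalent — on x=-1, y=-1 the outputs split (-12 vs -6).
calc: t becomes 2; next s becomes -2; next (min(min(x, x), (y * y)) < (y * y)) evaluates to true; next y becomes 6; next final value -12
calc_v2: t becomes 1; next s becomes -1; next (min(min(x, x), (y * y)) < (y * y)) evaluates to true; next v becomes -1; next y becomes 5; next final value -6
verdict: not equivalent; witness: x=-1, y=-1


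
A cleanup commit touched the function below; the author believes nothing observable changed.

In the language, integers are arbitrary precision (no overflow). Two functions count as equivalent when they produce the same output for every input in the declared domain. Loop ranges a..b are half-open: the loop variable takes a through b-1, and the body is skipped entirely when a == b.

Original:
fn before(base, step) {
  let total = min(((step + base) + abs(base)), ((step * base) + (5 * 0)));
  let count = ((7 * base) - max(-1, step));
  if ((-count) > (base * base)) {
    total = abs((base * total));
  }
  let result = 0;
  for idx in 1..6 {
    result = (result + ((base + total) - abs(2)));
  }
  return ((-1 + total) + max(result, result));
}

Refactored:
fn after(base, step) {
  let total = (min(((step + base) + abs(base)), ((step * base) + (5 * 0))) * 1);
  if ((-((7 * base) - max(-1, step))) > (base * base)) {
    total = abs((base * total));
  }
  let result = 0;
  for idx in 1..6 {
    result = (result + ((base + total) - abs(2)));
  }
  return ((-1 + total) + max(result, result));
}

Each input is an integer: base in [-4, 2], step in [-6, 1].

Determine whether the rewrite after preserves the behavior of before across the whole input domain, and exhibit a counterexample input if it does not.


The two versions differ — the changes include constant usage differs; and local variable names differ; and arithmetic usage differs; and statement counts differ.
Tracing base=0, step=0: before: total = 0; count = 0; ((-count) > (base * base)) -> false; result = 0; [idx=1]; result = -2; [idx=2]; result = -4; [idx=3]; result = -6; [idx=4]; result = -8; [idx=5]; result = -10; return -11 | after: total = 0; ((-((7 * base) - max(-1, step))) > (base * base)) -> false; result = 0; [idx=1]; result = -2; [idx=2]; result = -4; [idx=3]; result = -6; [idx=4]; result = -8; [idx=5]; result = -10; return -11 — matching result -11.
Every one of the 56 inputs gives matching results.
verdict: equivalent


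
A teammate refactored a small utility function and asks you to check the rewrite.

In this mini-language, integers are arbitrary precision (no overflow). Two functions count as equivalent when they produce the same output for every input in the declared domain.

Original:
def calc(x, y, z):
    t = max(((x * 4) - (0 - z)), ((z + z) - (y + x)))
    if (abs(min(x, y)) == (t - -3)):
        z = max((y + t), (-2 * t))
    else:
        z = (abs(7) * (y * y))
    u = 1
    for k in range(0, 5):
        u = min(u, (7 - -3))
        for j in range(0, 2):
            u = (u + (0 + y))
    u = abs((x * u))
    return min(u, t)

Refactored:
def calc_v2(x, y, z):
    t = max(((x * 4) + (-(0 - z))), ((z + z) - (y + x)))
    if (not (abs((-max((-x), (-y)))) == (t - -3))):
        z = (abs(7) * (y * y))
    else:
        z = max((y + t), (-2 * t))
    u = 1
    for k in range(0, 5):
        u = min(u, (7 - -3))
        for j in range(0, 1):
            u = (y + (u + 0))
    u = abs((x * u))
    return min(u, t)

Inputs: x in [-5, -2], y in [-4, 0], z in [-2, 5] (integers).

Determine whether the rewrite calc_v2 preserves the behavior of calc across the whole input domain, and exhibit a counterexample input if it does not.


Input x=-3, y=-1, z=5: 14 from calc versus 12 from calc_v2.
verdict: not equivalent; witness: x=-3, y=-1, z=5


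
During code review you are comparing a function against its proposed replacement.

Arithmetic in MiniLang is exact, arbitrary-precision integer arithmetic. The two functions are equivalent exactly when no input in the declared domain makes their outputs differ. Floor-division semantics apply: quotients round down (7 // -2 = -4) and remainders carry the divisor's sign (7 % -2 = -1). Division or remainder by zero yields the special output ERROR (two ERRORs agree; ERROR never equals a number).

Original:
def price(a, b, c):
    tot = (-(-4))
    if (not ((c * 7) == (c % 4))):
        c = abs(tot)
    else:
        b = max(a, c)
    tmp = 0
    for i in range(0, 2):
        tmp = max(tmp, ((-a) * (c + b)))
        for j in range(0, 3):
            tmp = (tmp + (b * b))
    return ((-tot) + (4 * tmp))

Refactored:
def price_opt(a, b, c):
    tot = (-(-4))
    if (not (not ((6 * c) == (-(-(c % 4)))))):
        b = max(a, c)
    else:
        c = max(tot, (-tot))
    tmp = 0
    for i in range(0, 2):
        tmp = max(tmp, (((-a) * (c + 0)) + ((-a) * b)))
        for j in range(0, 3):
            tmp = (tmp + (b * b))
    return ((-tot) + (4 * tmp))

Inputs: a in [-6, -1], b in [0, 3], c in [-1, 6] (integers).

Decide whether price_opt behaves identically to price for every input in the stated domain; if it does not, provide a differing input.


Equivalent. Although `7` became `6`, no input in the stated domain can expose it.
Across all 192 domain points the two functions coincide.
Tracing a=-1, b=0, c=6: price: tot := 4 | (not ((c * 7) == (c % 4))): true | c := 4 | tmp := 0 | iter i=0: | tmp := 4 | iter j=0: | tmp := 4 | iter j=1: | tmp := 4 | iter j=2: | tmp := 4 | iter i=1: | tmp := 4 | iter j=0: | tmp := 4 | iter j=1: | tmp := 4 | iter j=2: | tmp := 4 | result 12 | price_opt: tot := 4 | (not (not ((6 * c) == (-(-(c % 4)))))): false | c := 4 | tmp := 0 | iter i=0: | tmp := 4 | iter j=0: | tmp := 4 | iter j=1: | tmp := 4 | iter j=2: | tmp := 4 | iter i=1: | tmp := 4 | iter j=0: | tmp := 4 | iter j=1: | tmp := 4 | iter j=2: | tmp := 4 | result 12 — matching result 12.
verdict: equivalent


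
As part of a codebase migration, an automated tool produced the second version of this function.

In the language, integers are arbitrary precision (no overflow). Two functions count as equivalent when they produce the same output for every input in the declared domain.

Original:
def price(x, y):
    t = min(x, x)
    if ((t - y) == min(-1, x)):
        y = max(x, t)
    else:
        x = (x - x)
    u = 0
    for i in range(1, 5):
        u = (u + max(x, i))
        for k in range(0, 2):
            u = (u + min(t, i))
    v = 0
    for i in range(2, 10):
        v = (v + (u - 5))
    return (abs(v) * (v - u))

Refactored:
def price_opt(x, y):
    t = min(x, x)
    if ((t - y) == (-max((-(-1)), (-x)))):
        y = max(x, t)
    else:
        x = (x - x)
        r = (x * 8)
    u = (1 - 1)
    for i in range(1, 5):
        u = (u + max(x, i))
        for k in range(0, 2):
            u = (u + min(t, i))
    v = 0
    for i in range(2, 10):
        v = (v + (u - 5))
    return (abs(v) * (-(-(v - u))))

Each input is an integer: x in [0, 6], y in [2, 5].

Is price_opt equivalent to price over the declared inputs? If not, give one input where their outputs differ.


This is a faithful refactor — min/max/abs usage differs, plus local variable names differ, plus constant usage differs, plus arithmetic usage differs, plus statement counts differ, but the computed results match everywhere.
One worked example (x=4, y=2) — price: t := 4 | ((t - y) == min(-1, x)): false | x := 0 | u := 0 | iter i=1: | u := 1 | iter k=0: | u := 2 | iter k=1: | u := 3 | iter i=2: | u := 5 | iter k=0: | u := 7 | iter k=1: | u := 9 | iter i=3: | u := 12 | iter k=0: | u := 15 | iter k=1: | u := 18 | iter i=4: | u := 22 | iter k=0: | u := 26 | iter k=1: | u := 30 | v := 0 | iter i=2: | v := 25 | iter i=3: | v := 50 | iter i=4: | v := 75 | iter i=5: | v := 100 | iter i=6: | v := 125 | iter i=7: | v := 150 | iter i=8: | v := 175 | iter i=9: | v := 200 | result 34000; price_opt: t := 4 | ((t - y) == (-max((-(-1)), (-x)))): false | x := 0 | r := 0 | u := 0 | iter i=1: | u := 1 | iter k=0: | u := 2 | iter k=1: | u := 3 | iter i=2: | u := 5 | iter k=0: | u := 7 | iter k=1: | u := 9 | iter i=3: | u := 12 | iter k=0: | u := 15 | iter k=1: | u := 18 | iter i=4: | u := 22 | iter k=0: | u := 26 | iter k=1: | u := 30 | v := 0 | iter i=2: | v := 25 | iter i=3: | v := 50 | iter i=4: | v := 75 | iter i=5: | v := 100 | iter i=6: | v := 125 | iter i=7: | v := 150 | iter i=8: | v := 175 | iter i=9: | v := 200 | result 34000; agreement on 34000.
Every one of the 28 inputs gives matching results.
verdict: equivalent
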